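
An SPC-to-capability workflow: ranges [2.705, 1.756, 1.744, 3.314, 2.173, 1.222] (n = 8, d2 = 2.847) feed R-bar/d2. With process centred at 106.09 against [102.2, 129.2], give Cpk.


R_bar = (2.705 + 1.756 + 1.744 + 3.314 + 2.173 + 1.222) / 6 = 2.1523333
sigma = R_bar / d2 = 2.1523333 / 2.847 = 0.75600046
Cp = (USL - LSL)/(6*sigma) = (129.2 - 102.2)/(6*0.75600046) = 5.9524
Cpu = (129.2 - 106.09)/(3*0.75600046) = 10.1896
Cpl = (106.09 - 102.2)/(3*0.75600046) = 1.7152
Cpk = min(Cpu, Cpl) = 1.7152

1.7152


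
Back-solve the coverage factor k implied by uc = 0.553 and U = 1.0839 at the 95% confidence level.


k = U / uc
k = 1.0839 / 0.553
k = 1.96

1.96


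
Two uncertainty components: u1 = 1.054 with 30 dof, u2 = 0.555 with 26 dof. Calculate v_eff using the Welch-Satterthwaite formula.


uc = sqrt(u1^2 + u2^2) = sqrt(1.054^2 + 0.555^2) = 1.1911931
v_eff = uc^4 / (u1^4/v1 + u2^4/v2)
= 1.1911931^4 / (1.054^4/30 + 0.555^4/26)
= 2.0133936 / 0.04478702
v_eff = 44.9548

44.9548


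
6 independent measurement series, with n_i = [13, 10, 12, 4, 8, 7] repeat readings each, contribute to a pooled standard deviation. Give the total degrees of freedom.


nu = sum_i (n_i - 1)
nu = ((13 - 1) + (10 - 1) + (12 - 1) + (4 - 1) + (8 - 1) + (7 - 1))
nu = 12 + 9 + 11 + 3 + 7 + 6
nu = 48

48


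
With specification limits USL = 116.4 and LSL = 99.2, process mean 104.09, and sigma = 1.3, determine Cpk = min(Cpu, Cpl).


Cpu = (USL - mean) / (3*sigma) = (116.4 - 104.09) / (3*1.3) = 3.1564
Cpl = (mean - LSL) / (3*sigma) = (104.09 - 99.2) / (3*1.3) = 1.2538
Cpk = min(Cpu, Cpl) = 1.2538

1.2538


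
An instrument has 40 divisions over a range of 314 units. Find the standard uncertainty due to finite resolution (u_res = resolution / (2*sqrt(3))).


resolution = range / divisions
resolution = 314 / 40 = 7.85
u_res = resolution / (2*sqrt(3))
u_res = 7.85 / 3.4641016
u_res = 2.2661

2.2661


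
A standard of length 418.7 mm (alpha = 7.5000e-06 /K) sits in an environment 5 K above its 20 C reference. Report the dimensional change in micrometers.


dL = L * alpha * dT
= 418.7 * 7.5000e-06 * 5
= 0.0157012 mm
dL_um = 0.0157012 * 1000 = 15.7012 um

15.7012


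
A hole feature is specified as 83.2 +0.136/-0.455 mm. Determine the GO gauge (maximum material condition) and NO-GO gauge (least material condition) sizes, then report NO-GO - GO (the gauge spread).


GO = nominal - lower_tol (smallest hole = maximum material condition)
GO = 83.2 - 0.455 = 82.745
NO-GO = nominal + upper_tol (largest hole = least material condition)
NO-GO = 83.2 + 0.136 = 83.336
spread = NO-GO - GO = 83.336 - 82.745 = 0.5910

0.5910


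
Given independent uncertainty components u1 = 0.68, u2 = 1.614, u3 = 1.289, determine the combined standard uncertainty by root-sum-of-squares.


uc = sqrt(0.68^2 + 1.614^2 + 1.289^2)
uc = sqrt(4.728917)
uc = 2.1746

2.1746


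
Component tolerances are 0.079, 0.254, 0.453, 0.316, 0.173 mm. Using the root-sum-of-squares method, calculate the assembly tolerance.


RSS = sqrt(0.079^2 + 0.254^2 + 0.453^2 + 0.316^2 + 0.173^2)
= sqrt(0.405751)
= 0.6370

0.6370


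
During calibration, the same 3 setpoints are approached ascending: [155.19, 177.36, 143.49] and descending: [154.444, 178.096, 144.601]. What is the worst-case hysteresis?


|155.19 - 154.444| = 0.7460
|177.36 - 178.096| = 0.7360
|143.49 - 144.601| = 1.1110
hysteresis = max(diffs) = 1.1110

1.1110


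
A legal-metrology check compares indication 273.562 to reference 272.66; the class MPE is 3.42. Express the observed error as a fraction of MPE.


e = indication - reference = 273.562 - 272.66 = 0.9020
|e| = 0.9020
ratio = |e| / MPE = 0.9020 / 3.42
ratio = 0.2637

0.2637


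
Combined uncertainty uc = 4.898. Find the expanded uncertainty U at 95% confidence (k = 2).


U = k * uc
U = 2 * 4.898
U = 9.7960

9.7960


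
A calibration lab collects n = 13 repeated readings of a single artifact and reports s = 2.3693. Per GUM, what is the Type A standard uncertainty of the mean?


u_A = s / sqrt(n)
u_A = 2.3693 / sqrt(13)
u_A = 2.3693 / 3.6055513
u_A = 0.6571

0.6571


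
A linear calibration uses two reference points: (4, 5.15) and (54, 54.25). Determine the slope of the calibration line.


slope = (y2 - y1) / (x2 - x1)
= (54.25 - 5.15) / (54 - 4)
= 49.1000 / 50
= 0.9820

0.9820


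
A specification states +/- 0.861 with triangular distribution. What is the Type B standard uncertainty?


u_B = half_width / sqrt(6)
u_B = 0.861 / 2.4494897
u_B = 0.3515

0.3515


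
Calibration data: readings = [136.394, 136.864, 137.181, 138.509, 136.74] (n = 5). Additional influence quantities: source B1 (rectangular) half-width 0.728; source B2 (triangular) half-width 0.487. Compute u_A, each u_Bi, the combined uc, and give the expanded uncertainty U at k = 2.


mean = (136.394 + 136.864 + 137.181 + 138.509 + 136.74) / 5 = 137.1376
s = sqrt(sum((x - mean)^2)/(n-1)) = 0.816778
u_A = s / sqrt(n) = 0.816778 / sqrt(5) = 0.36527423
u_B1 = 0.728 / sqrt(3) = 0.420311
u_B2 = 0.487 / sqrt(6) = 0.19881692
uc = sqrt(0.36527423^2 + 0.420311^2 + 0.19881692^2) = 0.59128231
U = k * uc = 2 * 0.59128231
U = 1.1826

1.1826


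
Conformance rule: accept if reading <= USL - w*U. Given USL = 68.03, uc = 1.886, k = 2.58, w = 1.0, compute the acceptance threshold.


U = k * uc = 2.58 * 1.886 = 4.86588
guard band g = w * U = 1.0 * 4.86588 = 4.86588
AL = USL - g = 68.03 - 4.86588
AL = 63.1641

63.1641


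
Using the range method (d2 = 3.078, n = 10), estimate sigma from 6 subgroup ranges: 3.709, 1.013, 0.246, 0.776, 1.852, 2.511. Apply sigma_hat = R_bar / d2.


R_bar = (3.709 + 1.013 + 0.246 + 0.776 + 1.852 + 2.511) / 6
R_bar = 10.107 / 6 = 1.6845
sigma_hat = R_bar / d2 = 1.6845 / 3.078 = 0.5473

0.5473


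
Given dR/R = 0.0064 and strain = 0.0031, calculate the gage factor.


GF = (dR/R) / epsilon
= 0.0064 / 0.0031
= 2.0645

2.0645


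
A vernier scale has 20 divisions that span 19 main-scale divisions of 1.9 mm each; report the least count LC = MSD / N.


LC = MSD / n_div
= 1.9 / 20
= 0.0950

0.0950


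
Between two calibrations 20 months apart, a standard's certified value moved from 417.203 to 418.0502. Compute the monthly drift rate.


rate = (v2 - v1) / months
= (418.0502 - 417.203) / 20
= 0.8472 / 20
= 0.0424

0.0424


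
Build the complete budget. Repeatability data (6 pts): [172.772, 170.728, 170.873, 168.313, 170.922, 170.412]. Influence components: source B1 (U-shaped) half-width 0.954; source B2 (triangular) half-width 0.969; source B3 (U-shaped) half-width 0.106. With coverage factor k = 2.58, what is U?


mean = (172.772 + 170.728 + 170.873 + 168.313 + 170.922 + 170.412) / 6 = 170.67
s = sqrt(sum((x - mean)^2)/(n-1)) = 1.424675
u_A = s / sqrt(n) = 1.424675 / sqrt(6) = 0.58162113
u_B1 = 0.954 / sqrt(2) = 0.67457987
u_B2 = 0.969 / sqrt(6) = 0.39559259
u_B3 = 0.106 / sqrt(2) = 0.074953319
uc = sqrt(0.58162113^2 + 0.67457987^2 + 0.39559259^2 + 0.074953319^2) = 0.97747258
U = k * uc = 2.58 * 0.97747258
U = 2.5219

2.5219


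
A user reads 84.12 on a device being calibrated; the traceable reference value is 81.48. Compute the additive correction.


Correction = standard - reading
= 81.48 - 84.12
= -2.6400

-2.6400


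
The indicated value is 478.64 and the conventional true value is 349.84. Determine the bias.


Systematic error = measured - true
= 478.64 - 349.84
= 128.8000

128.8000


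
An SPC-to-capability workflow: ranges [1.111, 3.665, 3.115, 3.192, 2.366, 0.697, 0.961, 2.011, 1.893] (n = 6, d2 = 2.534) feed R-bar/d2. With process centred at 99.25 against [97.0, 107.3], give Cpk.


R_bar = (1.111 + 3.665 + 3.115 + 3.192 + 2.366 + 0.697 + 0.961 + 2.011 + 1.893) / 9 = 2.1123333
sigma = R_bar / d2 = 2.1123333 / 2.534 = 0.83359641
Cp = (USL - LSL)/(6*sigma) = (107.3 - 97.0)/(6*0.83359641) = 2.0593
Cpu = (107.3 - 99.25)/(3*0.83359641) = 3.2190
Cpl = (99.25 - 97.0)/(3*0.83359641) = 0.8997
Cpk = min(Cpu, Cpl) = 0.8997

0.8997


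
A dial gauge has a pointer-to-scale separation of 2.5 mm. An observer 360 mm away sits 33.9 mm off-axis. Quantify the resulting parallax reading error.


error = h * offset / d
= 2.5 * 33.9 / 360
= 0.2354

0.2354


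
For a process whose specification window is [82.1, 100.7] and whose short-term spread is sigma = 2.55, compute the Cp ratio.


Cp = (USL - LSL) / (6 * sigma)
= (100.7 - 82.1) / (6 * 2.55)
= 18.6000 / 15.3000
= 1.2157

1.2157


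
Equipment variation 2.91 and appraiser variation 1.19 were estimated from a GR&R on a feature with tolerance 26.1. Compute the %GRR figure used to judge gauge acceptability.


GRR = sqrt(EV^2 + AV^2) = sqrt(2.91^2 + 1.19^2) = 3.1439148
%GRR = GRR / tol * 100 = 3.1439148 / 26.1 * 100
%GRR = 12.0457

12.0457


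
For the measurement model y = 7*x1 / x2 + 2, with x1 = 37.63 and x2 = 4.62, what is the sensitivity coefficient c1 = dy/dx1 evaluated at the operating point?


y = 7*x1 / x2 + 2
dy/dx1 = 7/x2
Evaluate at x2 = 4.62: c1 = 7 / 4.62
c1 = 1.5152

1.5152


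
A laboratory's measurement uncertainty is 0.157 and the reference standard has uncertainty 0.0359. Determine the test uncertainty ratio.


TUR = u_lab / u_ref
= 0.157 / 0.0359
= 4.3733

4.3733


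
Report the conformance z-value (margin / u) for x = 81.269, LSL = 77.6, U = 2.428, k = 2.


u = U / k = 2.428 / 2 = 1.214
margin = |LSL - x| = |77.6 - 81.269| = 3.669
z = margin / u = 3.669 / 1.214
z = 3.0222

3.0222


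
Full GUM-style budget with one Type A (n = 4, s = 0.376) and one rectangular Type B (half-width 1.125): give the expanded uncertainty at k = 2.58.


u_A = s / sqrt(n) = 0.376 / sqrt(4) = 0.188
u_B = half_width / sqrt(3) = 1.125 / sqrt(3) = 0.64951905
uc = sqrt(u_A^2 + u_B^2) = sqrt(0.188^2 + 0.64951905^2) = 0.67617971
U = k * uc = 2.58 * 0.67617971
U = 1.7445

1.7445


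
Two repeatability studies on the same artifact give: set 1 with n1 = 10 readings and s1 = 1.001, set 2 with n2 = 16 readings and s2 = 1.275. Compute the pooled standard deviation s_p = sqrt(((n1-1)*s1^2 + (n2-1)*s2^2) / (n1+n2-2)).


s_p = sqrt(((n1-1)*s1^2 + (n2-1)*s2^2) / (n1+n2-2))
numerator = (10-1)*1.001^2 + (16-1)*1.275^2 = 9.018009 + 24.384375 = 33.402384
denominator = 10 + 16 - 2 = 24
s_p^2 = 33.402384 / 24 = 1.391766
s_p = sqrt(1.391766) = 1.1797

1.1797


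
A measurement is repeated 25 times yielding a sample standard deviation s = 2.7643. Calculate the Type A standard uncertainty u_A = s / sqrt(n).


u_A = s / sqrt(n)
u_A = 2.7643 / sqrt(25)
u_A = 2.7643 / 5
u_A = 0.5529

0.5529


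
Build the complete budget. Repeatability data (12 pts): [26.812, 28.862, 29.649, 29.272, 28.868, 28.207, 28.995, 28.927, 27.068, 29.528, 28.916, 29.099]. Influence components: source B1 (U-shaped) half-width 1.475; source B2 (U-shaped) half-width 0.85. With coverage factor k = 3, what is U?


mean = (26.812 + 28.862 + 29.649 + 29.272 + 28.868 + 28.207 + 28.995 + 28.927 + 27.068 + 29.528 + 28.916 + 29.099) / 12 = 28.68358333
s = sqrt(sum((x - mean)^2)/(n-1)) = 0.89341179
u_A = s / sqrt(n) = 0.89341179 / sqrt(12) = 0.25790577
u_B1 = 1.475 / sqrt(2) = 1.0429825
u_B2 = 0.85 / sqrt(2) = 0.60104076
uc = sqrt(0.25790577^2 + 1.0429825^2 + 0.60104076^2) = 1.2310881
U = k * uc = 3 * 1.2310881
U = 3.6933

3.6933


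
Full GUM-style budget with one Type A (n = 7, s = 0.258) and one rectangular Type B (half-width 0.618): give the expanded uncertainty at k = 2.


u_A = s / sqrt(n) = 0.258 / sqrt(7) = 0.097514834
u_B = half_width / sqrt(3) = 0.618 / sqrt(3) = 0.35680247
uc = sqrt(u_A^2 + u_B^2) = sqrt(0.097514834^2 + 0.35680247^2) = 0.36988802
U = k * uc = 2 * 0.36988802
U = 0.7398

0.7398


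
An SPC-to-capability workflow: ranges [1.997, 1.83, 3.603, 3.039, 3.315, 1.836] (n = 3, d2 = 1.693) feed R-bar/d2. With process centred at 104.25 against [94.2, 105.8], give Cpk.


R_bar = (1.997 + 1.83 + 3.603 + 3.039 + 3.315 + 1.836) / 6 = 2.6033333
sigma = R_bar / d2 = 2.6033333 / 1.693 = 1.5377043
Cp = (USL - LSL)/(6*sigma) = (105.8 - 94.2)/(6*1.5377043) = 1.2573
Cpu = (105.8 - 104.25)/(3*1.5377043) = 0.3360
Cpl = (104.25 - 94.2)/(3*1.5377043) = 2.1786
Cpk = min(Cpu, Cpl) = 0.3360

0.3360


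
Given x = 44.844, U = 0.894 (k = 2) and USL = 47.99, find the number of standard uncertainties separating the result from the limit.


u = U / k = 0.894 / 2 = 0.447
margin = |USL - x| = |47.99 - 44.844| = 3.146
z = margin / u = 3.146 / 0.447
z = 7.0380

7.0380


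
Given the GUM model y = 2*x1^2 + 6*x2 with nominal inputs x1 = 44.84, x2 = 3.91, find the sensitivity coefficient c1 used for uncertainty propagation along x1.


y = 2*x1^2 + 6*x2
dy/dx1 = 2*2*x1
Evaluate at x1 = 44.84: c1 = 4 * 44.84
c1 = 179.3600

179.3600


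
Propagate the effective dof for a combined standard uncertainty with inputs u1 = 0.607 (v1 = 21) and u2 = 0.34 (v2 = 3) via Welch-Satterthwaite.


uc = sqrt(u1^2 + u2^2) = sqrt(0.607^2 + 0.34^2) = 0.6957363
v_eff = uc^4 / (u1^4/v1 + u2^4/v2)
= 0.6957363^4 / (0.607^4/21 + 0.34^4/3)
= 0.23430343 / 0.010918961
v_eff = 21.4584

21.4584


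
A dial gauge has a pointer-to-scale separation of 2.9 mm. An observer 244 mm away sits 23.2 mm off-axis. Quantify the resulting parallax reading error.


error = h * offset / d
= 2.9 * 23.2 / 244
= 0.2757

0.2757


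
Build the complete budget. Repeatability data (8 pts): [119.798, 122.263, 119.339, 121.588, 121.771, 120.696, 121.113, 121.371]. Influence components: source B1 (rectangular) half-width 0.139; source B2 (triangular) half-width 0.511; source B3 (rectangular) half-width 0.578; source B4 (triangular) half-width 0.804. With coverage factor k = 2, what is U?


mean = (119.798 + 122.263 + 119.339 + 121.588 + 121.771 + 120.696 + 121.113 + 121.371) / 8 = 120.992375
s = sqrt(sum((x - mean)^2)/(n-1)) = 0.9986734
u_A = s / sqrt(n) = 0.9986734 / sqrt(8) = 0.35308437
u_B1 = 0.139 / sqrt(3) = 0.080251687
u_B2 = 0.511 / sqrt(6) = 0.20861488
u_B3 = 0.578 / sqrt(3) = 0.33370846
u_B4 = 0.804 / sqrt(6) = 0.32823163
uc = sqrt(0.35308437^2 + 0.080251687^2 + 0.20861488^2 + 0.33370846^2 + 0.32823163^2) = 0.62747623
U = k * uc = 2 * 0.62747623
U = 1.2550

1.2550


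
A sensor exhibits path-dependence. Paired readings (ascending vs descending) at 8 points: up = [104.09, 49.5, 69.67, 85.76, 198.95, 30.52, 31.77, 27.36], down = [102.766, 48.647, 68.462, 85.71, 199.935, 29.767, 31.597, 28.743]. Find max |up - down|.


|104.09 - 102.766| = 1.3240
|49.5 - 48.647| = 0.8530
|69.67 - 68.462| = 1.2080
|85.76 - 85.71| = 0.0500
|198.95 - 199.935| = 0.9850
|30.52 - 29.767| = 0.7530
|31.77 - 31.597| = 0.1730
|27.36 - 28.743| = 1.3830
hysteresis = max(diffs) = 1.3830

1.3830


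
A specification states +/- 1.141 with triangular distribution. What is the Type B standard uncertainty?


u_B = half_width / sqrt(6)
u_B = 1.141 / 2.4494897
u_B = 0.4658

0.4658


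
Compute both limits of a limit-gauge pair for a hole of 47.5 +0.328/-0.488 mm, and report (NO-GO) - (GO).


GO = nominal - lower_tol (smallest hole = maximum material condition)
GO = 47.5 - 0.488 = 47.012
NO-GO = nominal + upper_tol (largest hole = least material condition)
NO-GO = 47.5 + 0.328 = 47.828
spread = NO-GO - GO = 47.828 - 47.012 = 0.8160

0.8160


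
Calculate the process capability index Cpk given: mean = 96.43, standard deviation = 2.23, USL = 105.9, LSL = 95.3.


Cpu = (USL - mean) / (3*sigma) = (105.9 - 96.43) / (3*2.23) = 1.4155
Cpl = (mean - LSL) / (3*sigma) = (96.43 - 95.3) / (3*2.23) = 0.1689
Cpk = min(Cpu, Cpl) = 0.1689

0.1689


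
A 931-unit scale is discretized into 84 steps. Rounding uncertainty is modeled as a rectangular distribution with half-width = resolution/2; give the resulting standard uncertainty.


resolution = range / divisions
resolution = 931 / 84 = 11.083333
u_res = resolution / (2*sqrt(3))
u_res = 11.083333 / 3.4641016
u_res = 3.1995

3.1995


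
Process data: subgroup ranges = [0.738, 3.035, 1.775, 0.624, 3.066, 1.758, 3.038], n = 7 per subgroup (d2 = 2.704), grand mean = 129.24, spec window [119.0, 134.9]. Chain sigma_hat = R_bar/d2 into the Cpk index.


R_bar = (0.738 + 3.035 + 1.775 + 0.624 + 3.066 + 1.758 + 3.038) / 7 = 2.0048571
sigma = R_bar / d2 = 2.0048571 / 2.704 = 0.74144124
Cp = (USL - LSL)/(6*sigma) = (134.9 - 119.0)/(6*0.74144124) = 3.5741
Cpu = (134.9 - 129.24)/(3*0.74144124) = 2.5446
Cpl = (129.24 - 119.0)/(3*0.74144124) = 4.6036
Cpk = min(Cpu, Cpl) = 2.5446

2.5446


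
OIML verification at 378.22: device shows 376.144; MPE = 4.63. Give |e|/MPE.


e = indication - reference = 376.144 - 378.22 = -2.0760
|e| = 2.0760
ratio = |e| / MPE = 2.0760 / 4.63
ratio = 0.4484

0.4484


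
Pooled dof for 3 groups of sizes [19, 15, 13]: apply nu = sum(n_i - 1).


nu = sum_i (n_i - 1)
nu = ((19 - 1) + (15 - 1) + (13 - 1))
nu = 18 + 14 + 12
nu = 44

44


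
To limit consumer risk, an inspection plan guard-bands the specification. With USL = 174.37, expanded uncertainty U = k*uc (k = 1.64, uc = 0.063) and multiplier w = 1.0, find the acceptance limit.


U = k * uc = 1.64 * 0.063 = 0.10332
guard band g = w * U = 1.0 * 0.10332 = 0.10332
AL = USL - g = 174.37 - 0.10332
AL = 174.2667

174.2667


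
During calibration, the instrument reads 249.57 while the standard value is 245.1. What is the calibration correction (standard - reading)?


Correction = standard - reading
= 245.1 - 249.57
= -4.4700

-4.4700


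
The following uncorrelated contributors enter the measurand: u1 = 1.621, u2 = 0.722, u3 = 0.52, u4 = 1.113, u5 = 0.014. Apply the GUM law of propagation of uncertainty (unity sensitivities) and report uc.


uc = sqrt(1.621^2 + 0.722^2 + 0.52^2 + 1.113^2 + 0.014^2)
uc = sqrt(4.65829)
uc = 2.1583

2.1583


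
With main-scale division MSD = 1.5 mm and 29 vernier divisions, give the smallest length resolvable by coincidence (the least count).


LC = MSD / n_div
= 1.5 / 29
= 0.0517

0.0517


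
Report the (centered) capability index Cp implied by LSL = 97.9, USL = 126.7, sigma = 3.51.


Cp = (USL - LSL) / (6 * sigma)
= (126.7 - 97.9) / (6 * 3.51)
= 28.8000 / 21.0600
= 1.3675

1.3675


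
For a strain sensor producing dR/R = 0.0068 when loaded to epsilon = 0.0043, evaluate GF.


GF = (dR/R) / epsilon
= 0.0068 / 0.0043
= 1.5814

1.5814


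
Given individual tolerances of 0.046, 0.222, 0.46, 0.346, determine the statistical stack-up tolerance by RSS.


RSS = sqrt(0.046^2 + 0.222^2 + 0.46^2 + 0.346^2)
= sqrt(0.382716)
= 0.6186

0.6186


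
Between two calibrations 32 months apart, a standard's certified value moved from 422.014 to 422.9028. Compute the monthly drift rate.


rate = (v2 - v1) / months
= (422.9028 - 422.014) / 32
= 0.8888 / 32
= 0.0278

0.0278


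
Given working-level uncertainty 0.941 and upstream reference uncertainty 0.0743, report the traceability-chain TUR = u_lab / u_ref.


TUR = u_lab / u_ref
= 0.941 / 0.0743
= 12.6649

12.6649


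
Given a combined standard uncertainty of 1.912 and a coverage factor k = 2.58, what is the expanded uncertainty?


U = k * uc
U = 2.58 * 1.912
U = 4.9330

4.9330


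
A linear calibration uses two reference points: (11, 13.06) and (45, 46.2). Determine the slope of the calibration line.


slope = (y2 - y1) / (x2 - x1)
= (46.2 - 13.06) / (45 - 11)
= 33.1400 / 34
= 0.9747

0.9747


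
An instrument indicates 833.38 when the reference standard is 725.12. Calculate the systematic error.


Systematic error = measured - true
= 833.38 - 725.12
= 108.2600

108.2600


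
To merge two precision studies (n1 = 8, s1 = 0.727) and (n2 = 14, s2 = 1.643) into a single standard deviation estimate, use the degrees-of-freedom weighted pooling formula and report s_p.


s_p = sqrt(((n1-1)*s1^2 + (n2-1)*s2^2) / (n1+n2-2))
numerator = (8-1)*0.727^2 + (14-1)*1.643^2 = 3.699703 + 35.092837 = 38.79254
denominator = 8 + 14 - 2 = 20
s_p^2 = 38.79254 / 20 = 1.939627
s_p = sqrt(1.939627) = 1.3927

1.3927


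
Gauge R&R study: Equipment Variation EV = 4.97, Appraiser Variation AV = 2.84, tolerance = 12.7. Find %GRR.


GRR = sqrt(EV^2 + AV^2) = sqrt(4.97^2 + 2.84^2) = 5.724203
%GRR = GRR / tol * 100 = 5.724203 / 12.7 * 100
%GRR = 45.0725

45.0725


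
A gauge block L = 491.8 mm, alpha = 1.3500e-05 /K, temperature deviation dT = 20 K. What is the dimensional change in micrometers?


dL = L * alpha * dT
= 491.8 * 1.3500e-05 * 20
= 0.1327860 mm
dL_um = 0.1327860 * 1000 = 132.7860 um

132.7860


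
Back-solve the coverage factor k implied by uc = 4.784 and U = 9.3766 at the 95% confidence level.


k = U / uc
k = 9.3766 / 4.784
k = 1.96

1.96


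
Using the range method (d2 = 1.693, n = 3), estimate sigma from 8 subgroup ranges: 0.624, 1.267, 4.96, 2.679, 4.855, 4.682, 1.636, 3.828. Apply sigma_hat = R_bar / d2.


R_bar = (0.624 + 1.267 + 4.96 + 2.679 + 4.855 + 4.682 + 1.636 + 3.828) / 8
R_bar = 24.531 / 8 = 3.066375
sigma_hat = R_bar / d2 = 3.066375 / 1.693 = 1.8112

1.8112


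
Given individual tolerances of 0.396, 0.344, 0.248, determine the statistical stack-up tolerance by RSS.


RSS = sqrt(0.396^2 + 0.344^2 + 0.248^2)
= sqrt(0.336656)
= 0.5802

0.5802


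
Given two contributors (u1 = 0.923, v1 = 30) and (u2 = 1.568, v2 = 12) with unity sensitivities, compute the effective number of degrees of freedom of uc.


uc = sqrt(u1^2 + u2^2) = sqrt(0.923^2 + 1.568^2) = 1.8194925
v_eff = uc^4 / (u1^4/v1 + u2^4/v2)
= 1.8194925^4 / (0.923^4/30 + 1.568^4/12)
= 10.959761 / 0.52792877
v_eff = 20.7599

20.7599


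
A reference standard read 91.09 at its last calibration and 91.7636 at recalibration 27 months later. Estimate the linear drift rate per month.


rate = (v2 - v1) / months
= (91.7636 - 91.09) / 27
= 0.6736 / 27
= 0.0249

0.0249


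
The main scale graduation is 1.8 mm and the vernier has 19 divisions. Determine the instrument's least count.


LC = MSD / n_div
= 1.8 / 19
= 0.0947

0.0947


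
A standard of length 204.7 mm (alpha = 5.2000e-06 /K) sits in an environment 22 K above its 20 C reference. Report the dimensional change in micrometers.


dL = L * alpha * dT
= 204.7 * 5.2000e-06 * 22
= 0.0234177 mm
dL_um = 0.0234177 * 1000 = 23.4177 um

23.4177


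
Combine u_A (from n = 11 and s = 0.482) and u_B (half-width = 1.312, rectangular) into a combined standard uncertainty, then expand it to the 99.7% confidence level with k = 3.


u_A = s / sqrt(n) = 0.482 / sqrt(11) = 0.14532847
u_B = half_width / sqrt(3) = 1.312 / sqrt(3) = 0.75748355
uc = sqrt(u_A^2 + u_B^2) = sqrt(0.14532847^2 + 0.75748355^2) = 0.77129871
U = k * uc = 3 * 0.77129871
U = 2.3139

2.3139


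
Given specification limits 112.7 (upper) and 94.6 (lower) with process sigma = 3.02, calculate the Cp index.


Cp = (USL - LSL) / (6 * sigma)
= (112.7 - 94.6) / (6 * 3.02)
= 18.1000 / 18.1200
= 0.9989

0.9989


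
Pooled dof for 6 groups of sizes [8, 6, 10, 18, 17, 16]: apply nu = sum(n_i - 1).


nu = sum_i (n_i - 1)
nu = ((8 - 1) + (6 - 1) + (10 - 1) + (18 - 1) + (17 - 1) + (16 - 1))
nu = 7 + 5 + 9 + 17 + 16 + 15
nu = 69

69


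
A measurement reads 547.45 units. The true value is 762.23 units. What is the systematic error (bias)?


Systematic error = measured - true
= 547.45 - 762.23
= -214.7800

-214.7800


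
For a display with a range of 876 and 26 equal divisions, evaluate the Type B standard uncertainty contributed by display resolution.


resolution = range / divisions
resolution = 876 / 26 = 33.692308
u_res = resolution / (2*sqrt(3))
u_res = 33.692308 / 3.4641016
u_res = 9.7261

9.7261


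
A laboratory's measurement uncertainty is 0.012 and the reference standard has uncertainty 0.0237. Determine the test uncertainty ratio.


TUR = u_lab / u_ref
= 0.012 / 0.0237
= 0.5063

0.5063


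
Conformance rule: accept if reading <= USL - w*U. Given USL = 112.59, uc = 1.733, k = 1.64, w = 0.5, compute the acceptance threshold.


U = k * uc = 1.64 * 1.733 = 2.84212
guard band g = w * U = 0.5 * 2.84212 = 1.42106
AL = USL - g = 112.59 - 1.42106
AL = 111.1689

111.1689


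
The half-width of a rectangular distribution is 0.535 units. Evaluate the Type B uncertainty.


u_B = half_width / sqrt(3)
u_B = 0.535 / 1.7320508
u_B = 0.3089

0.3089


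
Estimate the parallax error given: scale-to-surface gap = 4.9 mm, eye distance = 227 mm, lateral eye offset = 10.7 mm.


error = h * offset / d
= 4.9 * 10.7 / 227
= 0.2310

0.2310


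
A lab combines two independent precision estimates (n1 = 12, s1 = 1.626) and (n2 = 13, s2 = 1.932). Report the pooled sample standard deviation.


s_p = sqrt(((n1-1)*s1^2 + (n2-1)*s2^2) / (n1+n2-2))
numerator = (12-1)*1.626^2 + (13-1)*1.932^2 = 29.082636 + 44.791488 = 73.874124
denominator = 12 + 13 - 2 = 23
s_p^2 = 73.874124 / 23 = 3.2119184
s_p = sqrt(3.2119184) = 1.7922

1.7922


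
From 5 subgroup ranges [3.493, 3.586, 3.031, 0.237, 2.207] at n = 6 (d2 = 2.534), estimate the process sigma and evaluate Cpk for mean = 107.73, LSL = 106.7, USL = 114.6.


R_bar = (3.493 + 3.586 + 3.031 + 0.237 + 2.207) / 5 = 2.5108
sigma = R_bar / d2 = 2.5108 / 2.534 = 0.99084451
Cp = (USL - LSL)/(6*sigma) = (114.6 - 106.7)/(6*0.99084451) = 1.3288
Cpu = (114.6 - 107.73)/(3*0.99084451) = 2.3112
Cpl = (107.73 - 106.7)/(3*0.99084451) = 0.3465
Cpk = min(Cpu, Cpl) = 0.3465

0.3465


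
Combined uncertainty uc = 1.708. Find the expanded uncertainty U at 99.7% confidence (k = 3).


U = k * uc
U = 3 * 1.708
U = 5.1240

5.1240


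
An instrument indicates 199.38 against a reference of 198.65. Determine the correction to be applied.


Correction = standard - reading
= 198.65 - 199.38
= -0.7300

-0.7300


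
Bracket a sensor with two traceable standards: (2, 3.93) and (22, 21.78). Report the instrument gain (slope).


slope = (y2 - y1) / (x2 - x1)
= (21.78 - 3.93) / (22 - 2)
= 17.8500 / 20
= 0.8925

0.8925


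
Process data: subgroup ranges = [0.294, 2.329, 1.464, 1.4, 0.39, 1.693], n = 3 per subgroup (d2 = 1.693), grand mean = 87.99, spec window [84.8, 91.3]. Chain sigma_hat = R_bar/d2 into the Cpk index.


R_bar = (0.294 + 2.329 + 1.464 + 1.4 + 0.39 + 1.693) / 6 = 1.2616667
sigma = R_bar / d2 = 1.2616667 / 1.693 = 0.74522546
Cp = (USL - LSL)/(6*sigma) = (91.3 - 84.8)/(6*0.74522546) = 1.4537
Cpu = (91.3 - 87.99)/(3*0.74522546) = 1.4805
Cpl = (87.99 - 84.8)/(3*0.74522546) = 1.4269
Cpk = min(Cpu, Cpl) = 1.4269

1.4269


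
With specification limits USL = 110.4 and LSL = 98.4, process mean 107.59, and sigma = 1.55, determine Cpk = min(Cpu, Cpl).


Cpu = (USL - mean) / (3*sigma) = (110.4 - 107.59) / (3*1.55) = 0.6043
Cpl = (mean - LSL) / (3*sigma) = (107.59 - 98.4) / (3*1.55) = 1.9763
Cpk = min(Cpu, Cpl) = 0.6043

0.6043


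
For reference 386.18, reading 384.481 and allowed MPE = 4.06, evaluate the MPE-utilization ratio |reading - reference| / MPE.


e = indication - reference = 384.481 - 386.18 = -1.6990
|e| = 1.6990
ratio = |e| / MPE = 1.6990 / 4.06
ratio = 0.4185

0.4185


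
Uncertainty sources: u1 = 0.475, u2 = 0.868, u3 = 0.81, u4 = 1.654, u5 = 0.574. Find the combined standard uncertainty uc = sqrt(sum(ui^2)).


uc = sqrt(0.475^2 + 0.868^2 + 0.81^2 + 1.654^2 + 0.574^2)
uc = sqrt(4.700341)
uc = 2.1680

2.1680


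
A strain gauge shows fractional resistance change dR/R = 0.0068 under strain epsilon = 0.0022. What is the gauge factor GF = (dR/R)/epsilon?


GF = (dR/R) / epsilon
= 0.0068 / 0.0022
= 3.0909

3.0909


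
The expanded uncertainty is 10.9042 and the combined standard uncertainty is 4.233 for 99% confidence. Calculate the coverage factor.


k = U / uc
k = 10.9042 / 4.233
k = 2.576

2.576


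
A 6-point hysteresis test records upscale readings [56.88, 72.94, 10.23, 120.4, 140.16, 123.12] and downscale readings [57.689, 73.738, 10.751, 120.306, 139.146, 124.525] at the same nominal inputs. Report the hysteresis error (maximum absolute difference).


|56.88 - 57.689| = 0.8090
|72.94 - 73.738| = 0.7980
|10.23 - 10.751| = 0.5210
|120.4 - 120.306| = 0.0940
|140.16 - 139.146| = 1.0140
|123.12 - 124.525| = 1.4050
hysteresis = max(diffs) = 1.4050

1.4050


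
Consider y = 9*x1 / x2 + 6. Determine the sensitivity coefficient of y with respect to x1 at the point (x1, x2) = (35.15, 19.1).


y = 9*x1 / x2 + 6
dy/dx1 = 9/x2
Evaluate at x2 = 19.1: c1 = 9 / 19.1
c1 = 0.4712

0.4712


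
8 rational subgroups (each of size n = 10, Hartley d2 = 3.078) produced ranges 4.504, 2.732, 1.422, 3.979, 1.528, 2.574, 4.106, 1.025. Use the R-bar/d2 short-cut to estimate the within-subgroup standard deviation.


R_bar = (4.504 + 2.732 + 1.422 + 3.979 + 1.528 + 2.574 + 4.106 + 1.025) / 8
R_bar = 21.87 / 8 = 2.73375
sigma_hat = R_bar / d2 = 2.73375 / 3.078 = 0.8882

0.8882


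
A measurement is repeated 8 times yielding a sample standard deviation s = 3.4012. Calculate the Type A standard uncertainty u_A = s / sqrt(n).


u_A = s / sqrt(n)
u_A = 3.4012 / sqrt(8)
u_A = 3.4012 / 2.8284271
u_A = 1.2025

1.2025


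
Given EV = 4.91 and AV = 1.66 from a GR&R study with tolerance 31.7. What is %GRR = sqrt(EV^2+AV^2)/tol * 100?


GRR = sqrt(EV^2 + AV^2) = sqrt(4.91^2 + 1.66^2) = 5.1830204
%GRR = GRR / tol * 100 = 5.1830204 / 31.7 * 100
%GRR = 16.3502

16.3502


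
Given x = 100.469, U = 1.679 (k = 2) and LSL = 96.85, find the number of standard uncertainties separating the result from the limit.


u = U / k = 1.679 / 2 = 0.8395
margin = |LSL - x| = |96.85 - 100.469| = 3.619
z = margin / u = 3.619 / 0.8395
z = 4.3109

4.3109


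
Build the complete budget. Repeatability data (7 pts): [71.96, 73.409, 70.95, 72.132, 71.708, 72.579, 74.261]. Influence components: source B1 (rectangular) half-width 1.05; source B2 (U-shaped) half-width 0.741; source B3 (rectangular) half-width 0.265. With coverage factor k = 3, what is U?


mean = (71.96 + 73.409 + 70.95 + 72.132 + 71.708 + 72.579 + 74.261) / 7 = 72.42842857
s = sqrt(sum((x - mean)^2)/(n-1)) = 1.1071415
u_A = s / sqrt(n) = 1.1071415 / sqrt(7) = 0.41846015
u_B1 = 1.05 / sqrt(3) = 0.60621778
u_B2 = 0.741 / sqrt(2) = 0.52396612
u_B3 = 0.265 / sqrt(3) = 0.15299782
uc = sqrt(0.41846015^2 + 0.60621778^2 + 0.52396612^2 + 0.15299782^2) = 0.91681935
U = k * uc = 3 * 0.91681935
U = 2.7505

2.7505


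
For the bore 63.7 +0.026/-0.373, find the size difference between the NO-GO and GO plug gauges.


GO = nominal - lower_tol (smallest hole = maximum material condition)
GO = 63.7 - 0.373 = 63.327
NO-GO = nominal + upper_tol (largest hole = least material condition)
NO-GO = 63.7 + 0.026 = 63.726
spread = NO-GO - GO = 63.726 - 63.327 = 0.3990

0.3990


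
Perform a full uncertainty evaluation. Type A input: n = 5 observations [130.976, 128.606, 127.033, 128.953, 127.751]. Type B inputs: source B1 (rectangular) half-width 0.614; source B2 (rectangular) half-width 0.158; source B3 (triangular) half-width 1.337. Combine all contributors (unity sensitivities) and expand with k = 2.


mean = (130.976 + 128.606 + 127.033 + 128.953 + 127.751) / 5 = 128.6638
s = sqrt(sum((x - mean)^2)/(n-1)) = 1.4938172
u_A = s / sqrt(n) = 1.4938172 / sqrt(5) = 0.66805536
u_B1 = 0.614 / sqrt(3) = 0.35449307
u_B2 = 0.158 / sqrt(3) = 0.091221343
u_B3 = 1.337 / sqrt(6) = 0.54582796
uc = sqrt(0.66805536^2 + 0.35449307^2 + 0.091221343^2 + 0.54582796^2) = 0.93713008
U = k * uc = 2 * 0.93713008
U = 1.8743

1.8743


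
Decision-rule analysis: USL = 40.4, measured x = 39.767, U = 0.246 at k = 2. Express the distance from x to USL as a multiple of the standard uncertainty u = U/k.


u = U / k = 0.246 / 2 = 0.123
margin = |USL - x| = |40.4 - 39.767| = 0.633
z = margin / u = 0.633 / 0.123
z = 5.1463

5.1463


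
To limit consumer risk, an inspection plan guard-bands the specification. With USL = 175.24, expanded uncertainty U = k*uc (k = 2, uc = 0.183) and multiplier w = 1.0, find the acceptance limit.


U = k * uc = 2 * 0.183 = 0.366
guard band g = w * U = 1.0 * 0.366 = 0.366
AL = USL - g = 175.24 - 0.366
AL = 174.8740

174.8740


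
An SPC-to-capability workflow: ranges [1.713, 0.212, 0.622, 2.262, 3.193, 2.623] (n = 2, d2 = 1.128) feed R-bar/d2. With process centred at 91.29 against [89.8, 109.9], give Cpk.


R_bar = (1.713 + 0.212 + 0.622 + 2.262 + 3.193 + 2.623) / 6 = 1.7708333
sigma = R_bar / d2 = 1.7708333 / 1.128 = 1.5698877
Cp = (USL - LSL)/(6*sigma) = (109.9 - 89.8)/(6*1.5698877) = 2.1339
Cpu = (109.9 - 91.29)/(3*1.5698877) = 3.9515
Cpl = (91.29 - 89.8)/(3*1.5698877) = 0.3164
Cpk = min(Cpu, Cpl) = 0.3164

0.3164


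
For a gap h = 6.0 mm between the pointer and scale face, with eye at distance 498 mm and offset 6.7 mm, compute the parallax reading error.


error = h * offset / d
= 6.0 * 6.7 / 498
= 0.0807

0.0807


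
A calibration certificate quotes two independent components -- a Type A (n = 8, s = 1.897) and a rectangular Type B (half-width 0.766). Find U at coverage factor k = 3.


u_A = s / sqrt(n) = 1.897 / sqrt(8) = 0.67069078
u_B = half_width / sqrt(3) = 0.766 / sqrt(3) = 0.44225031
uc = sqrt(u_A^2 + u_B^2) = sqrt(0.67069078^2 + 0.44225031^2) = 0.80337504
U = k * uc = 3 * 0.80337504
U = 2.4101

2.4101


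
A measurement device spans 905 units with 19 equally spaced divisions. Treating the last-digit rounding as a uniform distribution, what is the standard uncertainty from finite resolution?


resolution = range / divisions
resolution = 905 / 19 = 47.631579
u_res = resolution / (2*sqrt(3))
u_res = 47.631579 / 3.4641016
u_res = 13.7501

13.7501


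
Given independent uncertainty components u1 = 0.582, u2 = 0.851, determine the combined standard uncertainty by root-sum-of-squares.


uc = sqrt(0.582^2 + 0.851^2)
uc = sqrt(1.062925)
uc = 1.0310

1.0310


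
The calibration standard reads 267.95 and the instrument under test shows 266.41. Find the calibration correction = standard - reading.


Correction = standard - reading
= 267.95 - 266.41
= 1.5400

1.5400


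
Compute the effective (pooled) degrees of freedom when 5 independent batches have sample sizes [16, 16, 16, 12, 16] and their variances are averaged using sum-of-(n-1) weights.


nu = sum_i (n_i - 1)
nu = ((16 - 1) + (16 - 1) + (16 - 1) + (12 - 1) + (16 - 1))
nu = 15 + 15 + 15 + 11 + 15
nu = 71

71


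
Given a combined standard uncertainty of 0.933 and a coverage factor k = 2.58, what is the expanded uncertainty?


U = k * uc
U = 2.58 * 0.933
U = 2.4071

2.4071


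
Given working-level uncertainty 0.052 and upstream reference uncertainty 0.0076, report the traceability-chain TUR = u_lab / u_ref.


TUR = u_lab / u_ref
= 0.052 / 0.0076
= 6.8421

6.8421


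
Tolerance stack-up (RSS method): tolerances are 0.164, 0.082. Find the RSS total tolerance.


RSS = sqrt(0.164^2 + 0.082^2)
= sqrt(0.03362)
= 0.1834

0.1834


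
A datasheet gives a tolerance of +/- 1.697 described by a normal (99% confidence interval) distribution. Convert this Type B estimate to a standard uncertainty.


u_B = half_width / 2.576
u_B = 1.697 / 2.576
u_B = 0.6588

0.6588


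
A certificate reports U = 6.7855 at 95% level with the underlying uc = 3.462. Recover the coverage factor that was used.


k = U / uc
k = 6.7855 / 3.462
k = 1.96

1.96


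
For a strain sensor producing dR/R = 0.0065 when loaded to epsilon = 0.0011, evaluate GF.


GF = (dR/R) / epsilon
= 0.0065 / 0.0011
= 5.9091

5.9091


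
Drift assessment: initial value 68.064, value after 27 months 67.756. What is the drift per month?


rate = (v2 - v1) / months
= (67.756 - 68.064) / 27
= -0.3080 / 27
= -0.0114

-0.0114


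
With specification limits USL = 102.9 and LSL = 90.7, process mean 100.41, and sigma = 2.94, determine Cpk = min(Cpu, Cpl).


Cpu = (USL - mean) / (3*sigma) = (102.9 - 100.41) / (3*2.94) = 0.2823
Cpl = (mean - LSL) / (3*sigma) = (100.41 - 90.7) / (3*2.94) = 1.1009
Cpk = min(Cpu, Cpl) = 0.2823

0.2823


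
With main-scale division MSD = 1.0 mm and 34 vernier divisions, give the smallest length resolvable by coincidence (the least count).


LC = MSD / n_div
= 1.0 / 34
= 0.0294

0.0294


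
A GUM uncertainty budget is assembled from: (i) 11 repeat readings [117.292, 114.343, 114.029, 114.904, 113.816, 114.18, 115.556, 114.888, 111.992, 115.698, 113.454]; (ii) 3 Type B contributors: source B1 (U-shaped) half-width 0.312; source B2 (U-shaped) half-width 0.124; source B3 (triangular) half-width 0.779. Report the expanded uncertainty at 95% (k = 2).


mean = (117.292 + 114.343 + 114.029 + 114.904 + 113.816 + 114.18 + 115.556 + 114.888 + 111.992 + 115.698 + 113.454) / 11 = 114.5592727
s = sqrt(sum((x - mean)^2)/(n-1)) = 1.37192
u_A = s / sqrt(n) = 1.37192 / sqrt(11) = 0.41364944
u_B1 = 0.312 / sqrt(2) = 0.22061732
u_B2 = 0.124 / sqrt(2) = 0.087681241
u_B3 = 0.779 / sqrt(6) = 0.31802542
uc = sqrt(0.41364944^2 + 0.22061732^2 + 0.087681241^2 + 0.31802542^2) = 0.57324168
U = k * uc = 2 * 0.57324168
U = 1.1465

1.1465


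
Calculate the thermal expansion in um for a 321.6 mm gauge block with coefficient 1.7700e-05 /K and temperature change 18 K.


dL = L * alpha * dT
= 321.6 * 1.7700e-05 * 18
= 0.1024618 mm
dL_um = 0.1024618 * 1000 = 102.4618 um

102.4618


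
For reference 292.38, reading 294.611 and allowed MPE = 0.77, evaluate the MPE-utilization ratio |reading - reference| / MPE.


e = indication - reference = 294.611 - 292.38 = 2.2310
|e| = 2.2310
ratio = |e| / MPE = 2.2310 / 0.77
ratio = 2.8974

2.8974


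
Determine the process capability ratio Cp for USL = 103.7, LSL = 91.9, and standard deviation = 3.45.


Cp = (USL - LSL) / (6 * sigma)
= (103.7 - 91.9) / (6 * 3.45)
= 11.8000 / 20.7000
= 0.5700

0.5700


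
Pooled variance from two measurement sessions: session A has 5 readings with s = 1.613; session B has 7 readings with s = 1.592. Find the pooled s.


s_p = sqrt(((n1-1)*s1^2 + (n2-1)*s2^2) / (n1+n2-2))
numerator = (5-1)*1.613^2 + (7-1)*1.592^2 = 10.407076 + 15.206784 = 25.61386
denominator = 5 + 7 - 2 = 10
s_p^2 = 25.61386 / 10 = 2.561386
s_p = sqrt(2.561386) = 1.6004

1.6004


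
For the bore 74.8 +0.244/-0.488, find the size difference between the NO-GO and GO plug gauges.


GO = nominal - lower_tol (smallest hole = maximum material condition)
GO = 74.8 - 0.488 = 74.312
NO-GO = nominal + upper_tol (largest hole = least material condition)
NO-GO = 74.8 + 0.244 = 75.044
spread = NO-GO - GO = 75.044 - 74.312 = 0.7320

0.7320


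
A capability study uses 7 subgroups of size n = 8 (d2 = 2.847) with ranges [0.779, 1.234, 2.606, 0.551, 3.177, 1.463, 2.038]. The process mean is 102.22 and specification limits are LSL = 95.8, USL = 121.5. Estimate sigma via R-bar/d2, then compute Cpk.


R_bar = (0.779 + 1.234 + 2.606 + 0.551 + 3.177 + 1.463 + 2.038) / 7 = 1.6925714
sigma = R_bar / d2 = 1.6925714 / 2.847 = 0.5945105
Cp = (USL - LSL)/(6*sigma) = (121.5 - 95.8)/(6*0.5945105) = 7.2048
Cpu = (121.5 - 102.22)/(3*0.5945105) = 10.8100
Cpl = (102.22 - 95.8)/(3*0.5945105) = 3.5996
Cpk = min(Cpu, Cpl) = 3.5996

3.5996


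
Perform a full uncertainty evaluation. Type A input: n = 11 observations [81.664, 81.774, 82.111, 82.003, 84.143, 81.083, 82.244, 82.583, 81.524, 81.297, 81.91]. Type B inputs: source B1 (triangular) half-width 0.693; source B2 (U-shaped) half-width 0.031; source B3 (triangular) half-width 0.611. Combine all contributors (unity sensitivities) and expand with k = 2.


mean = (81.664 + 81.774 + 82.111 + 82.003 + 84.143 + 81.083 + 82.244 + 82.583 + 81.524 + 81.297 + 81.91) / 11 = 82.03054545
s = sqrt(sum((x - mean)^2)/(n-1)) = 0.82022477
u_A = s / sqrt(n) = 0.82022477 / sqrt(11) = 0.24730707
u_B1 = 0.693 / sqrt(6) = 0.28291607
u_B2 = 0.031 / sqrt(2) = 0.02192031
u_B3 = 0.611 / sqrt(6) = 0.24943971
uc = sqrt(0.24730707^2 + 0.28291607^2 + 0.02192031^2 + 0.24943971^2) = 0.45155615
U = k * uc = 2 * 0.45155615
U = 0.9031

0.9031


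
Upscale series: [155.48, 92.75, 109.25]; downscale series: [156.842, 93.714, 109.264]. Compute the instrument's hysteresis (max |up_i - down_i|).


|155.48 - 156.842| = 1.3620
|92.75 - 93.714| = 0.9640
|109.25 - 109.264| = 0.0140
hysteresis = max(diffs) = 1.3620

1.3620


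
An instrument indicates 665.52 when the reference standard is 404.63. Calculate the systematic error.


Systematic error = measured - true
= 665.52 - 404.63
= 260.8900

260.8900
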